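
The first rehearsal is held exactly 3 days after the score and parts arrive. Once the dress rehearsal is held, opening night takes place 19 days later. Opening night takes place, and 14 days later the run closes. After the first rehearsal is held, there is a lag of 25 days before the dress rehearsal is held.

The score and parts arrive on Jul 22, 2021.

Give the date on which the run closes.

Sep 21, 2021

The score and parts arrive: Jul 22, 2021.
The first rehearsal is held: Jul 22, 2021 + 3 days = Jul 25, 2021.
The dress rehearsal is held: Jul 25, 2021 + 25 days = Aug 19, 2021.
Opening night takes place: Aug 19, 2021 + 19 days = Sep 7, 2021.
The run closes: Sep 7, 2021 + 14 days = Sep 21, 2021.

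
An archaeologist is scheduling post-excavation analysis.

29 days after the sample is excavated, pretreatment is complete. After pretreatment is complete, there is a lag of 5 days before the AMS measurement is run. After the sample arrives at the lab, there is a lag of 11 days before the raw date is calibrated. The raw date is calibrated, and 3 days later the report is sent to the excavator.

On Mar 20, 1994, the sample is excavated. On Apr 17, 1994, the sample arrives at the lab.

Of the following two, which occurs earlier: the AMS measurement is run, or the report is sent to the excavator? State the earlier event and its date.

The AMS measurement is run — Apr 23, 1994

The sample is excavated: Mar 20, 1994.
Pretreatment is complete: Mar 20, 1994 + 29 days = Apr 18, 1994.
The AMS measurement is run: Apr 18, 1994 + 5 days = Apr 23, 1994.
The sample arrives at the lab: Apr 17, 1994.
The raw date is calibrated: Apr 17, 1994 + 11 days = Apr 28, 1994.
The report is sent to the excavator: Apr 28, 1994 + 3 days = May 1, 1994.
Comparing: the AMS measurement is run on Apr 23, 1994 vs the report is sent to the excavator on May 1, 1994. Earlier: the AMS measurement is run.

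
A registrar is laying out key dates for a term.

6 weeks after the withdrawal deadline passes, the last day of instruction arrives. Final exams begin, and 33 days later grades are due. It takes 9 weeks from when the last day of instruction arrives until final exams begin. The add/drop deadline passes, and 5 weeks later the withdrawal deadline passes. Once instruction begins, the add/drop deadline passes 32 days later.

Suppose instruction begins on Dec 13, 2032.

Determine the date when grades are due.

Instruction begins: Dec 13, 2032.
The add/drop deadline passes: Dec 13, 2032 + 32 days = Jan 14, 2033.
The withdrawal deadline passes: Jan 14, 2033 + 5 weeks = Feb 18, 2033.
The last day of instruction arrives: Feb 18, 2033 + 6 weeks = Apr 1, 2033.
Final exams begin: Apr 1, 2033 + 9 weeks = Jun 3, 2033.
Grades are due: Jun 3, 2033 + 33 days = Jul 6, 2033.

Jul 6, 2033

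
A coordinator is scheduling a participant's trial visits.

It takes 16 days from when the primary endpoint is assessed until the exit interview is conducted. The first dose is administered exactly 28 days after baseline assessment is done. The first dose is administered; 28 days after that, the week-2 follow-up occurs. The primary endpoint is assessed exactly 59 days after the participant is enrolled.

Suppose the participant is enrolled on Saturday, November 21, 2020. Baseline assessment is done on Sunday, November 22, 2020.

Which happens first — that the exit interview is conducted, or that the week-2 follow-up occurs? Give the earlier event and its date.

The participant is enrolled: Nov 21, 2020.
The primary endpoint is assessed: Nov 21, 2020 + 59 days = Jan 19, 2021.
The exit interview is conducted: Jan 19, 2021 + 16 days = Feb 4, 2021.
Baseline assessment is done: Nov 22, 2020.
The first dose is administered: Nov 22, 2020 + 28 days = Dec 20, 2020.
The week-2 follow-up occurs: Dec 20, 2020 + 28 days = Jan 17, 2021.
Comparing: the exit interview is conducted on Feb 4, 2021 vs the week-2 follow-up occurs on Jan 17, 2021. Earlier: the week-2 follow-up occurs.

The week-2 follow-up occurs — Sunday, January 17, 2021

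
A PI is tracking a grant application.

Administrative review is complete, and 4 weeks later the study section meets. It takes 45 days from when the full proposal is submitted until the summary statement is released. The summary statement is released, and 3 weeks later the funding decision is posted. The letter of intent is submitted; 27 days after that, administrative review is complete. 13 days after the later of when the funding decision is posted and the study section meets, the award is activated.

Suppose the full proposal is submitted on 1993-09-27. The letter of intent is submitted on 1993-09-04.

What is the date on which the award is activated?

1993-12-15

The full proposal is submitted: Sep 27, 1993.
The summary statement is released: Sep 27, 1993 + 45 days = Nov 11, 1993.
The funding decision is posted: Nov 11, 1993 + 3 weeks = Dec 2, 1993.
The letter of intent is submitted: Sep 4, 1993.
Administrative review is complete: Sep 4, 1993 + 27 days = Oct 1, 1993.
The study section meets: Oct 1, 1993 + 4 weeks = Oct 29, 1993.
Both prerequisites met — the funding decision is posted (Dec 2, 1993), the study section meets (Oct 29, 1993); the later is Dec 2, 1993.
The award is activated: Dec 2, 1993 + 13 days = Dec 15, 1993.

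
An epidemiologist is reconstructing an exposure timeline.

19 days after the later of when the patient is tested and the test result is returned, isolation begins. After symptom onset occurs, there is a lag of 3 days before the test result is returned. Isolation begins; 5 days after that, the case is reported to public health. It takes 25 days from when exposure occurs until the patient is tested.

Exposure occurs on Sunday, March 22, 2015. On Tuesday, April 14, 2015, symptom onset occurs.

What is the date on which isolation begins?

Exposure occurs: Mar 22, 2015.
The patient is tested: Mar 22, 2015 + 25 days = Apr 16, 2015.
Symptom onset occurs: Apr 14, 2015.
The test result is returned: Apr 14, 2015 + 3 days = Apr 17, 2015.
Both prerequisites met — the patient is tested (Apr 16, 2015), the test result is returned (Apr 17, 2015); the later is Apr 17, 2015.
Isolation begins: Apr 17, 2015 + 19 days = May 6, 2015.

Wednesday, May 6, 2015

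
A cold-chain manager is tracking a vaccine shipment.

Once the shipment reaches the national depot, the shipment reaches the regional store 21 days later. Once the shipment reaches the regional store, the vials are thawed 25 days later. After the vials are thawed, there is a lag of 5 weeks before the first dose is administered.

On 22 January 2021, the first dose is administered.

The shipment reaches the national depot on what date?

2 November 2020

The first dose is administered: Jan 22, 2021.
The vials are thawed: Jan 22, 2021 − 5 weeks = Dec 18, 2020.
The shipment reaches the regional store: Dec 18, 2020 − 25 days = Nov 23, 2020.
The shipment reaches the national depot: Nov 23, 2020 − 21 days = Nov 2, 2020.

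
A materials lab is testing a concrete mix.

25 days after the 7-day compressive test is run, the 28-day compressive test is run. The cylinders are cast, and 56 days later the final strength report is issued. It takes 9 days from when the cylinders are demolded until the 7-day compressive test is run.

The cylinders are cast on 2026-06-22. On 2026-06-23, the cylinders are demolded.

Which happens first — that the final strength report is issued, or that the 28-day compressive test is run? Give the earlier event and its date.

The 28-day compressive test is run — 2026-07-27

The cylinders are cast: Jun 22, 2026.
The final strength report is issued: Jun 22, 2026 + 56 days = Aug 17, 2026.
The cylinders are demolded: Jun 23, 2026.
The 7-day compressive test is run: Jun 23, 2026 + 9 days = Jul 2, 2026.
The 28-day compressive test is run: Jul 2, 2026 + 25 days = Jul 27, 2026.
Comparing: the final strength report is issued on Aug 17, 2026 vs the 28-day compressive test is run on Jul 27, 2026. Earlier: the 28-day compressive test is run.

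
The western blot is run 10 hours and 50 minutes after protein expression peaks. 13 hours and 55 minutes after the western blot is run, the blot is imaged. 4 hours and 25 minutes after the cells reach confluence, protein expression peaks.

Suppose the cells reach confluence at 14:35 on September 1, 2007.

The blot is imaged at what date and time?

The cells reach confluence: 14:35 Sep 1, 2007.
Protein expression peaks: 14:35 Sep 1, 2007 + 4h25m = 19:00 Sep 1, 2007.
The western blot is run: 19:00 Sep 1, 2007 + 10h50m = 05:50 Sep 2, 2007.
The blot is imaged: 05:50 Sep 2, 2007 + 13h55m = 19:45 Sep 2, 2007.

19:45 on September 2, 2007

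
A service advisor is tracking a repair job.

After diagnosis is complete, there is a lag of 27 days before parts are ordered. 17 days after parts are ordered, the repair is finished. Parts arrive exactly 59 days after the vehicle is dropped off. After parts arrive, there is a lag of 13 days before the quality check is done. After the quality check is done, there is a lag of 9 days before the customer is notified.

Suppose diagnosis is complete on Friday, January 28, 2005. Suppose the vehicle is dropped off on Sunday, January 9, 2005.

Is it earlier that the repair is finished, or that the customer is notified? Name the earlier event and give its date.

Diagnosis is complete: Jan 28, 2005.
Parts are ordered: Jan 28, 2005 + 27 days = Feb 24, 2005.
The repair is finished: Feb 24, 2005 + 17 days = Mar 13, 2005.
The vehicle is dropped off: Jan 9, 2005.
Parts arrive: Jan 9, 2005 + 59 days = Mar 9, 2005.
The quality check is done: Mar 9, 2005 + 13 days = Mar 22, 2005.
The customer is notified: Mar 22, 2005 + 9 days = Mar 31, 2005.
Comparing: the repair is finished on Mar 13, 2005 vs the customer is notified on Mar 31, 2005. Earlier: the repair is finished.

The repair is finished — Sunday, March 13, 2005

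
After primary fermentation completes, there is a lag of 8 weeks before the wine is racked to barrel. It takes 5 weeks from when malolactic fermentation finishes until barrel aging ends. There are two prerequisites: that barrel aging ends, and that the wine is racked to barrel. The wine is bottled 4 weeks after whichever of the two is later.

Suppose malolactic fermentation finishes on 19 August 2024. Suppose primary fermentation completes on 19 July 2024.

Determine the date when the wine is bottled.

Malolactic fermentation finishes: Aug 19, 2024.
Barrel aging ends: Aug 19, 2024 + 5 weeks = Sep 23, 2024.
Primary fermentation completes: Jul 19, 2024.
The wine is racked to barrel: Jul 19, 2024 + 8 weeks = Sep 13, 2024.
Both prerequisites met — barrel aging ends (Sep 23, 2024), the wine is racked to barrel (Sep 13, 2024); the later is Sep 23, 2024.
The wine is bottled: Sep 23, 2024 + 4 weeks = Oct 21, 2024.

21 October 2024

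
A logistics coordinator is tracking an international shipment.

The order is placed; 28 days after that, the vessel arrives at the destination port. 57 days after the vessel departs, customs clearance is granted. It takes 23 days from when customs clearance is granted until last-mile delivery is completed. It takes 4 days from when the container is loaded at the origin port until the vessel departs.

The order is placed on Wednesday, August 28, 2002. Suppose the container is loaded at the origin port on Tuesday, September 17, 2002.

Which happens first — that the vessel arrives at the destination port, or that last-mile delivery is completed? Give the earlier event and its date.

The vessel arrives at the destination port — Wednesday, September 25, 2002

The order is placed: Aug 28, 2002.
The vessel arrives at the destination port: Aug 28, 2002 + 28 days = Sep 25, 2002.
The container is loaded at the origin port: Sep 17, 2002.
The vessel departs: Sep 17, 2002 + 4 days = Sep 21, 2002.
Customs clearance is granted: Sep 21, 2002 + 57 days = Nov 17, 2002.
Last-mile delivery is completed: Nov 17, 2002 + 23 days = Dec 10, 2002.
Comparing: the vessel arrives at the destination port on Sep 25, 2002 vs last-mile delivery is completed on Dec 10, 2002. Earlier: the vessel arrives at the destination port.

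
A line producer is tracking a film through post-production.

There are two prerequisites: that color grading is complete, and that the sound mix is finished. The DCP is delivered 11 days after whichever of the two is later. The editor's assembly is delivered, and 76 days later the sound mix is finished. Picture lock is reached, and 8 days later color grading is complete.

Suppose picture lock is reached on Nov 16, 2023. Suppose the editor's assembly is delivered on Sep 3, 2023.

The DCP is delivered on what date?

Dec 5, 2023

Picture lock is reached: Nov 16, 2023.
Color grading is complete: Nov 16, 2023 + 8 days = Nov 24, 2023.
The editor's assembly is delivered: Sep 3, 2023.
The sound mix is finished: Sep 3, 2023 + 76 days = Nov 18, 2023.
Both prerequisites met — color grading is complete (Nov 24, 2023), the sound mix is finished (Nov 18, 2023); the later is Nov 24, 2023.
The DCP is delivered: Nov 24, 2023 + 11 days = Dec 5, 2023.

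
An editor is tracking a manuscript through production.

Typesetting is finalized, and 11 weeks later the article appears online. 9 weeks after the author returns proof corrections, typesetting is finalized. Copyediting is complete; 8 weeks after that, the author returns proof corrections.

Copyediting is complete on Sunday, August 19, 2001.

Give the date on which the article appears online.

Copyediting is complete: Aug 19, 2001.
The author returns proof corrections: Aug 19, 2001 + 8 weeks = Oct 14, 2001.
Typesetting is finalized: Oct 14, 2001 + 9 weeks = Dec 16, 2001.
The article appears online: Dec 16, 2001 + 11 weeks = Mar 3, 2002.

Sunday, March 3, 2002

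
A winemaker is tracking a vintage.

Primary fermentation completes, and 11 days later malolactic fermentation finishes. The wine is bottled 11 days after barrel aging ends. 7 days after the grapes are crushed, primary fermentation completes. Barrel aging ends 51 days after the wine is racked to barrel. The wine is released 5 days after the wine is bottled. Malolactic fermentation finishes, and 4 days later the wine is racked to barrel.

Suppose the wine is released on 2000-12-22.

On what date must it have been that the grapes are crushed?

The wine is released: Dec 22, 2000.
The wine is bottled: Dec 22, 2000 − 5 days = Dec 17, 2000.
Barrel aging ends: Dec 17, 2000 − 11 days = Dec 6, 2000.
The wine is racked to barrel: Dec 6, 2000 − 51 days = Oct 16, 2000.
Malolactic fermentation finishes: Oct 16, 2000 − 4 days = Oct 12, 2000.
Primary fermentation completes: Oct 12, 2000 − 11 days = Oct 1, 2000.
The grapes are crushed: Oct 1, 2000 − 7 days = Sep 24, 2000.

2000-09-24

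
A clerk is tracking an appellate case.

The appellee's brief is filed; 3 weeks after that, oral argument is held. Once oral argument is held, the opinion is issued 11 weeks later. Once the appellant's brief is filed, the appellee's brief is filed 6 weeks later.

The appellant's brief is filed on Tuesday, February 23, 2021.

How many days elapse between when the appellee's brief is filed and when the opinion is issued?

98 days

Causal path: the appellee's brief is filed → oral argument is held → the opinion is issued.
Total delay along the path: 3 + 11 weeks = 14 weeks = 98 days.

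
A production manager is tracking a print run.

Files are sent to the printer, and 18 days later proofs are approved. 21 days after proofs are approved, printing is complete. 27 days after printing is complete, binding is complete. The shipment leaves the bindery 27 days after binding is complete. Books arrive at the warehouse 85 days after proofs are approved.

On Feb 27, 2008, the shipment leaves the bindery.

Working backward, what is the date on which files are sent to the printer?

Nov 26, 2007

The shipment leaves the bindery: Feb 27, 2008.
Binding is complete: Feb 27, 2008 − 27 days = Jan 31, 2008.
Printing is complete: Jan 31, 2008 − 27 days = Jan 4, 2008.
Proofs are approved: Jan 4, 2008 − 21 days = Dec 14, 2007.
Files are sent to the printer: Dec 14, 2007 − 18 days = Nov 26, 2007.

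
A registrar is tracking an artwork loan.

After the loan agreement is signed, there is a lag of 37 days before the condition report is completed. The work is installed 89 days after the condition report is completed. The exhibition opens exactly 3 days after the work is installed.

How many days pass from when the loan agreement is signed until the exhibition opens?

Causal path: the loan agreement is signed → the condition report is completed → the work is installed → the exhibition opens.
Total delay along the path: 37 + 89 + 3 = 129 days.

129 days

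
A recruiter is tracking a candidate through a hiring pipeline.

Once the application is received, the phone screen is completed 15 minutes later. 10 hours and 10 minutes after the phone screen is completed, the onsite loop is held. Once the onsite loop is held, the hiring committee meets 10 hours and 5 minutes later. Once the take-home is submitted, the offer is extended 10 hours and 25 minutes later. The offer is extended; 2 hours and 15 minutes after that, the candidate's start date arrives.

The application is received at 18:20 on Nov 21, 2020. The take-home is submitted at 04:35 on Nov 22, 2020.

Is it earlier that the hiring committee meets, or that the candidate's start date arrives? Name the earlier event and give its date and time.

The hiring committee meets — 14:50 on Nov 22, 2020

The application is received: 18:20 Nov 21, 2020.
The phone screen is completed: 18:20 Nov 21, 2020 + 15m = 18:35 Nov 21, 2020.
The onsite loop is held: 18:35 Nov 21, 2020 + 10h10m = 04:45 Nov 22, 2020.
The hiring committee meets: 04:45 Nov 22, 2020 + 10h05m = 14:50 Nov 22, 2020.
The take-home is submitted: 04:35 Nov 22, 2020.
The offer is extended: 04:35 Nov 22, 2020 + 10h25m = 15:00 Nov 22, 2020.
The candidate's start date arrives: 15:00 Nov 22, 2020 + 2h15m = 17:15 Nov 22, 2020.
Comparing: the hiring committee meets at 14:50 Nov 22, 2020 vs the candidate's start date arrives at 17:15 Nov 22, 2020. Earlier: the hiring committee meets.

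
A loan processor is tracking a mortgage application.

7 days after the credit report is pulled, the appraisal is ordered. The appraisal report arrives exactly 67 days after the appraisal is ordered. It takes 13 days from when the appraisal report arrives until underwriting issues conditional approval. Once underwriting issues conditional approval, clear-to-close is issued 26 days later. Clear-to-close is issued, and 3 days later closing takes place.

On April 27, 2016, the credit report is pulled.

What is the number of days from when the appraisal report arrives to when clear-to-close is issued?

39 days

Causal path: the appraisal report arrives → underwriting issues conditional approval → clear-to-close is issued.
Total delay along the path: 13 + 26 = 39 days.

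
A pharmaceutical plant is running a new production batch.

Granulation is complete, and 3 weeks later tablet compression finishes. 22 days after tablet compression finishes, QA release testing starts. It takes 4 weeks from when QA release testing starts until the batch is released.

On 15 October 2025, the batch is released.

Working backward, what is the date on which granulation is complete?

5 August 2025

The batch is released: Oct 15, 2025.
QA release testing starts: Oct 15, 2025 − 4 weeks = Sep 17, 2025.
Tablet compression finishes: Sep 17, 2025 − 22 days = Aug 26, 2025.
Granulation is complete: Aug 26, 2025 − 3 weeks = Aug 5, 2025.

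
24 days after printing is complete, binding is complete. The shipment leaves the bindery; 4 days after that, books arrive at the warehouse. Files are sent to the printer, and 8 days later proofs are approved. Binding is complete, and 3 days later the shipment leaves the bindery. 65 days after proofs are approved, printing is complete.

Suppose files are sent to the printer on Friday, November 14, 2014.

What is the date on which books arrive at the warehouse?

Files are sent to the printer: Nov 14, 2014.
Proofs are approved: Nov 14, 2014 + 8 days = Nov 22, 2014.
Printing is complete: Nov 22, 2014 + 65 days = Jan 26, 2015.
Binding is complete: Jan 26, 2015 + 24 days = Feb 19, 2015.
The shipment leaves the bindery: Feb 19, 2015 + 3 days = Feb 22, 2015.
Books arrive at the warehouse: Feb 22, 2015 + 4 days = Feb 26, 2015.

Thursday, February 26, 2015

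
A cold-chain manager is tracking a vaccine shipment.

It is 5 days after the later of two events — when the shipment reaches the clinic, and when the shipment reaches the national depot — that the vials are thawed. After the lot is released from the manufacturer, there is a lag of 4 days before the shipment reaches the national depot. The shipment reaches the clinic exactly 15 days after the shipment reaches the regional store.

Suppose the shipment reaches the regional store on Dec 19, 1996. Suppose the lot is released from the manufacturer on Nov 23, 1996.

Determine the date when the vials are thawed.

Jan 8, 1997

The shipment reaches the regional store: Dec 19, 1996.
The shipment reaches the clinic: Dec 19, 1996 + 15 days = Jan 3, 1997.
The lot is released from the manufacturer: Nov 23, 1996.
The shipment reaches the national depot: Nov 23, 1996 + 4 days = Nov 27, 1996.
Both prerequisites met — the shipment reaches the clinic (Jan 3, 1997), the shipment reaches the national depot (Nov 27, 1996); the later is Jan 3, 1997.
The vials are thawed: Jan 3, 1997 + 5 days = Jan 8, 1997.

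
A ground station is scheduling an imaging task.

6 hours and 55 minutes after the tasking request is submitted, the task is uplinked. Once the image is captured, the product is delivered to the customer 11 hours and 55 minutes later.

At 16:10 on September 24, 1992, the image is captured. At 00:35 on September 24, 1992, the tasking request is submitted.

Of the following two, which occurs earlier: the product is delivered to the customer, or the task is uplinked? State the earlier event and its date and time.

The image is captured: 16:10 Sep 24, 1992.
The product is delivered to the customer: 16:10 Sep 24, 1992 + 11h55m = 04:05 Sep 25, 1992.
The tasking request is submitted: 00:35 Sep 24, 1992.
The task is uplinked: 00:35 Sep 24, 1992 + 6h55m = 07:30 Sep 24, 1992.
Comparing: the product is delivered to the customer at 04:05 Sep 25, 1992 vs the task is uplinked at 07:30 Sep 24, 1992. Earlier: the task is uplinked.

The task is uplinked — 07:30 on September 24, 1992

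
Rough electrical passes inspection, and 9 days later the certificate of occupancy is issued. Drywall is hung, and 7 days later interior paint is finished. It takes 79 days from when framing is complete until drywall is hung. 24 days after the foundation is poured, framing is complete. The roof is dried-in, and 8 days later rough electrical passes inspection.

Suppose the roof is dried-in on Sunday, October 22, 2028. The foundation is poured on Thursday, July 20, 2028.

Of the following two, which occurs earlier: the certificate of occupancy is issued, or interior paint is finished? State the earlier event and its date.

The roof is dried-in: Oct 22, 2028.
Rough electrical passes inspection: Oct 22, 2028 + 8 days = Oct 30, 2028.
The certificate of occupancy is issued: Oct 30, 2028 + 9 days = Nov 8, 2028.
The foundation is poured: Jul 20, 2028.
Framing is complete: Jul 20, 2028 + 24 days = Aug 13, 2028.
Drywall is hung: Aug 13, 2028 + 79 days = Oct 31, 2028.
Interior paint is finished: Oct 31, 2028 + 7 days = Nov 7, 2028.
Comparing: the certificate of occupancy is issued on Nov 8, 2028 vs interior paint is finished on Nov 7, 2028. Earlier: interior paint is finished.

Interior paint is finished — Tuesday, November 7, 2028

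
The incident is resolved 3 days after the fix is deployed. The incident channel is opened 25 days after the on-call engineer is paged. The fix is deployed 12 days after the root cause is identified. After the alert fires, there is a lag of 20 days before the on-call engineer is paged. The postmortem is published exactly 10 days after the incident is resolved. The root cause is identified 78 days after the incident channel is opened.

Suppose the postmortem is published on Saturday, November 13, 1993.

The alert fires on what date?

Friday, June 18, 1993

The postmortem is published: Nov 13, 1993.
The incident is resolved: Nov 13, 1993 − 10 days = Nov 3, 1993.
The fix is deployed: Nov 3, 1993 − 3 days = Oct 31, 1993.
The root cause is identified: Oct 31, 1993 − 12 days = Oct 19, 1993.
The incident channel is opened: Oct 19, 1993 − 78 days = Aug 2, 1993.
The on-call engineer is paged: Aug 2, 1993 − 25 days = Jul 8, 1993.
The alert fires: Jul 8, 1993 − 20 days = Jun 18, 1993.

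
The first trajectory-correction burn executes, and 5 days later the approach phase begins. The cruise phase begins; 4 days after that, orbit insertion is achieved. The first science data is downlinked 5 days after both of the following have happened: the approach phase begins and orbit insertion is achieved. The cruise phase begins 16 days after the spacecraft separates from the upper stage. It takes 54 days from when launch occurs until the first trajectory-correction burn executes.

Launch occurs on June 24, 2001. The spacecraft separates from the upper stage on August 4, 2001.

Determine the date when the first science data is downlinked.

Launch occurs: Jun 24, 2001.
The first trajectory-correction burn executes: Jun 24, 2001 + 54 days = Aug 17, 2001.
The approach phase begins: Aug 17, 2001 + 5 days = Aug 22, 2001.
The spacecraft separates from the upper stage: Aug 4, 2001.
The cruise phase begins: Aug 4, 2001 + 16 days = Aug 20, 2001.
Orbit insertion is achieved: Aug 20, 2001 + 4 days = Aug 24, 2001.
Both prerequisites met — the approach phase begins (Aug 22, 2001), orbit insertion is achieved (Aug 24, 2001); the later is Aug 24, 2001.
The first science data is downlinked: Aug 24, 2001 + 5 days = Aug 29, 2001.

August 29, 2001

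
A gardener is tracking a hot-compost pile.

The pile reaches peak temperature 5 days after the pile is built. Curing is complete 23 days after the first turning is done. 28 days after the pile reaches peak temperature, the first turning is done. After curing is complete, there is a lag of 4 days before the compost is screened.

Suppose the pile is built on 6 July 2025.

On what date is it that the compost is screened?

4 September 2025

The pile is built: Jul 6, 2025.
The pile reaches peak temperature: Jul 6, 2025 + 5 days = Jul 11, 2025.
The first turning is done: Jul 11, 2025 + 28 days = Aug 8, 2025.
Curing is complete: Aug 8, 2025 + 23 days = Aug 31, 2025.
The compost is screened: Aug 31, 2025 + 4 days = Sep 4, 2025.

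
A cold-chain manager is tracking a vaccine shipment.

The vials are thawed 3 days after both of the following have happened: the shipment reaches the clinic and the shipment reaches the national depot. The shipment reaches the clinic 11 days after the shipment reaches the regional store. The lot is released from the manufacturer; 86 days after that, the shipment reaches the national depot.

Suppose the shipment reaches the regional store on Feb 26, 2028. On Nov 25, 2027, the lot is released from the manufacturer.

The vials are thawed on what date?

The shipment reaches the regional store: Feb 26, 2028.
The shipment reaches the clinic: Feb 26, 2028 + 11 days = Mar 8, 2028.
The lot is released from the manufacturer: Nov 25, 2027.
The shipment reaches the national depot: Nov 25, 2027 + 86 days = Feb 19, 2028.
Both prerequisites met — the shipment reaches the clinic (Mar 8, 2028), the shipment reaches the national depot (Feb 19, 2028); the later is Mar 8, 2028.
The vials are thawed: Mar 8, 2028 + 3 days = Mar 11, 2028.

Mar 11, 2028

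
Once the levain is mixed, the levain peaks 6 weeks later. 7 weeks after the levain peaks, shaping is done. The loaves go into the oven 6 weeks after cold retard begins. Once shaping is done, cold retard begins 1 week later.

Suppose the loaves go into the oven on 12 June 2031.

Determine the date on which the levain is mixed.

The loaves go into the oven: Jun 12, 2031.
Cold retard begins: Jun 12, 2031 − 6 weeks = May 1, 2031.
Shaping is done: May 1, 2031 − 1 week = Apr 24, 2031.
The levain peaks: Apr 24, 2031 − 7 weeks = Mar 6, 2031.
The levain is mixed: Mar 6, 2031 − 6 weeks = Jan 23, 2031.

23 January 2031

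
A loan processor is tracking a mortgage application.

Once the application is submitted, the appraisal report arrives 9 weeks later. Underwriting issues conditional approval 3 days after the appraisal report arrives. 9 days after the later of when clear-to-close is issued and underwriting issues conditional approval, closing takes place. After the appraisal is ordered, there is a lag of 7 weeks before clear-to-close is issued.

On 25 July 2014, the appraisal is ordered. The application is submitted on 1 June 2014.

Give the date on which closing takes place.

The appraisal is ordered: Jul 25, 2014.
Clear-to-close is issued: Jul 25, 2014 + 7 weeks = Sep 12, 2014.
The application is submitted: Jun 1, 2014.
The appraisal report arrives: Jun 1, 2014 + 9 weeks = Aug 3, 2014.
Underwriting issues conditional approval: Aug 3, 2014 + 3 days = Aug 6, 2014.
Both prerequisites met — clear-to-close is issued (Sep 12, 2014), underwriting issues conditional approval (Aug 6, 2014); the later is Sep 12, 2014.
Closing takes place: Sep 12, 2014 + 9 days = Sep 21, 2014.

21 September 2014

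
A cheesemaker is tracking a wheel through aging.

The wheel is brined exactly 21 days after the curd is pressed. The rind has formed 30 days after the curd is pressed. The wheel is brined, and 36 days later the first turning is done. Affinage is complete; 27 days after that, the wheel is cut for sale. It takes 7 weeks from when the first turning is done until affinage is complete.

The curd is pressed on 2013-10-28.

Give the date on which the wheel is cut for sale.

2014-03-10

The curd is pressed: Oct 28, 2013.
The wheel is brined: Oct 28, 2013 + 21 days = Nov 18, 2013.
The first turning is done: Nov 18, 2013 + 36 days = Dec 24, 2013.
Affinage is complete: Dec 24, 2013 + 7 weeks = Feb 11, 2014.
The wheel is cut for sale: Feb 11, 2014 + 27 days = Mar 10, 2014.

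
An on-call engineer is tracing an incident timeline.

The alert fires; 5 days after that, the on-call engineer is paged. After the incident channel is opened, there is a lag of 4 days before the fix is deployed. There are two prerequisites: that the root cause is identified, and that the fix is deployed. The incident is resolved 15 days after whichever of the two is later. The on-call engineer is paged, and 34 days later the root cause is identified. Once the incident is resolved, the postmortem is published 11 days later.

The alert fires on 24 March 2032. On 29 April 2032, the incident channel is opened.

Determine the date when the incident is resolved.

The alert fires: Mar 24, 2032.
The on-call engineer is paged: Mar 24, 2032 + 5 days = Mar 29, 2032.
The root cause is identified: Mar 29, 2032 + 34 days = May 2, 2032.
The incident channel is opened: Apr 29, 2032.
The fix is deployed: Apr 29, 2032 + 4 days = May 3, 2032.
Both prerequisites met — the root cause is identified (May 2, 2032), the fix is deployed (May 3, 2032); the later is May 3, 2032.
The incident is resolved: May 3, 2032 + 15 days = May 18, 2032.

18 May 2032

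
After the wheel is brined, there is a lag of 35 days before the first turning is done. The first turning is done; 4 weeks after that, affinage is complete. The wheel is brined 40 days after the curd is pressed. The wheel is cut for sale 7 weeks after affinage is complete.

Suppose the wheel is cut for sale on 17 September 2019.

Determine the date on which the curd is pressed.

18 April 2019

The wheel is cut for sale: Sep 17, 2019.
Affinage is complete: Sep 17, 2019 − 7 weeks = Jul 30, 2019.
The first turning is done: Jul 30, 2019 − 4 weeks = Jul 2, 2019.
The wheel is brined: Jul 2, 2019 − 35 days = May 28, 2019.
The curd is pressed: May 28, 2019 − 40 days = Apr 18, 2019.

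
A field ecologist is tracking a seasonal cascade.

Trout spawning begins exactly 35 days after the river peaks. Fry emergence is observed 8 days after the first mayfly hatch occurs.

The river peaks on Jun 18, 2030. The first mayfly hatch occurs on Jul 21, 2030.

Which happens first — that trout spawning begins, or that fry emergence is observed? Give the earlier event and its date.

The river peaks: Jun 18, 2030.
Trout spawning begins: Jun 18, 2030 + 35 days = Jul 23, 2030.
The first mayfly hatch occurs: Jul 21, 2030.
Fry emergence is observed: Jul 21, 2030 + 8 days = Jul 29, 2030.
Comparing: trout spawning begins on Jul 23, 2030 vs fry emergence is observed on Jul 29, 2030. Earlier: trout spawning begins.

Trout spawning begins — Jul 23, 2030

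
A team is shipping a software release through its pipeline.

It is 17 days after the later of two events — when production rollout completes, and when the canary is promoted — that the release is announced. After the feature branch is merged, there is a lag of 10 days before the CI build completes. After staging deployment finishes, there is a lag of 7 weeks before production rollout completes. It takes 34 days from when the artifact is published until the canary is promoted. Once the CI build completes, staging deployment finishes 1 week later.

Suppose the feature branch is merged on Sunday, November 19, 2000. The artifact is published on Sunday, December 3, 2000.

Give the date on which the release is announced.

The feature branch is merged: Nov 19, 2000.
The CI build completes: Nov 19, 2000 + 10 days = Nov 29, 2000.
Staging deployment finishes: Nov 29, 2000 + 1 week = Dec 6, 2000.
Production rollout completes: Dec 6, 2000 + 7 weeks = Jan 24, 2001.
The artifact is published: Dec 3, 2000.
The canary is promoted: Dec 3, 2000 + 34 days = Jan 6, 2001.
Both prerequisites met — production rollout completes (Jan 24, 2001), the canary is promoted (Jan 6, 2001); the later is Jan 24, 2001.
The release is announced: Jan 24, 2001 + 17 days = Feb 10, 2001.

Saturday, February 10, 2001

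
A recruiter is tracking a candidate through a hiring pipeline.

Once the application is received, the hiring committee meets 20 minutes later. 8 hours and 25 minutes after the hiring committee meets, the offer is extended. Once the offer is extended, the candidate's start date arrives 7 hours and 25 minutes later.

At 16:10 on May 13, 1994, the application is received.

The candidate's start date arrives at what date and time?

08:20 on May 14, 1994

The application is received: 16:10 May 13, 1994.
The hiring committee meets: 16:10 May 13, 1994 + 20m = 16:30 May 13, 1994.
The offer is extended: 16:30 May 13, 1994 + 8h25m = 00:55 May 14, 1994.
The candidate's start date arrives: 00:55 May 14, 1994 + 7h25m = 08:20 May 14, 1994.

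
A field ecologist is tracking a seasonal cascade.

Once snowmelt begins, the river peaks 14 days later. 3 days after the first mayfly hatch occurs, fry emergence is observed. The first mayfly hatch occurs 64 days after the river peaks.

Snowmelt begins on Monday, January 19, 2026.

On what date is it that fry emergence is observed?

Snowmelt begins: Jan 19, 2026.
The river peaks: Jan 19, 2026 + 14 days = Feb 2, 2026.
The first mayfly hatch occurs: Feb 2, 2026 + 64 days = Apr 7, 2026.
Fry emergence is observed: Apr 7, 2026 + 3 days = Apr 10, 2026.

Friday, April 10, 2026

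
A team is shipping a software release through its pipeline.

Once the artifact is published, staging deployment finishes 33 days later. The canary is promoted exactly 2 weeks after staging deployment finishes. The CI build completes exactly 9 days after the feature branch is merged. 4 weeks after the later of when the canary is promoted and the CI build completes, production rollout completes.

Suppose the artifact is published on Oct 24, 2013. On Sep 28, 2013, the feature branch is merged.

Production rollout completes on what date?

Jan 7, 2014

The artifact is published: Oct 24, 2013.
Staging deployment finishes: Oct 24, 2013 + 33 days = Nov 26, 2013.
The canary is promoted: Nov 26, 2013 + 2 weeks = Dec 10, 2013.
The feature branch is merged: Sep 28, 2013.
The CI build completes: Sep 28, 2013 + 9 days = Oct 7, 2013.
Both prerequisites met — the canary is promoted (Dec 10, 2013), the CI build completes (Oct 7, 2013); the later is Dec 10, 2013.
Production rollout completes: Dec 10, 2013 + 4 weeks = Jan 7, 2014.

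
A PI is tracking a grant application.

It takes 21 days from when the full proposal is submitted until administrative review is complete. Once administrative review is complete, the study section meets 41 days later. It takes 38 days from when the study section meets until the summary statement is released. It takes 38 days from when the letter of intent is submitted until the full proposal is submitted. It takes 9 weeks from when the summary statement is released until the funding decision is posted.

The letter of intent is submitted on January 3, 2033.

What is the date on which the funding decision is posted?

The letter of intent is submitted: Jan 3, 2033.
The full proposal is submitted: Jan 3, 2033 + 38 days = Feb 10, 2033.
Administrative review is complete: Feb 10, 2033 + 21 days = Mar 3, 2033.
The study section meets: Mar 3, 2033 + 41 days = Apr 13, 2033.
The summary statement is released: Apr 13, 2033 + 38 days = May 21, 2033.
The funding decision is posted: May 21, 2033 + 9 weeks = Jul 23, 2033.

July 23, 2033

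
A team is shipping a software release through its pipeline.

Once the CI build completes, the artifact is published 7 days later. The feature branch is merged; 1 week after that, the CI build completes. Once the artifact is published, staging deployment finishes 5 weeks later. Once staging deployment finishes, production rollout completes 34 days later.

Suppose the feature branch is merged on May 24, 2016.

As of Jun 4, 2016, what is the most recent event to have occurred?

The CI build completes

The feature branch is merged: May 24, 2016.
The CI build completes: May 24, 2016 + 1 week = May 31, 2016.
The artifact is published: May 31, 2016 + 7 days = Jun 7, 2016.
Staging deployment finishes: Jun 7, 2016 + 5 weeks = Jul 12, 2016.
Production rollout completes: Jul 12, 2016 + 34 days = Aug 15, 2016.
Jun 4, 2016 falls between when the CI build completes (May 31, 2016) and when the artifact is published (Jun 7, 2016).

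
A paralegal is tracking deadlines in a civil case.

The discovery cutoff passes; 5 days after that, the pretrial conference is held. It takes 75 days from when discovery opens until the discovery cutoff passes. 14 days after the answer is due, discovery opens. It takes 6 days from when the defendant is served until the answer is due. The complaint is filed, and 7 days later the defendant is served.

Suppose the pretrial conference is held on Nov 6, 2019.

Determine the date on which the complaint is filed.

The pretrial conference is held: Nov 6, 2019.
The discovery cutoff passes: Nov 6, 2019 − 5 days = Nov 1, 2019.
Discovery opens: Nov 1, 2019 − 75 days = Aug 18, 2019.
The answer is due: Aug 18, 2019 − 14 days = Aug 4, 2019.
The defendant is served: Aug 4, 2019 − 6 days = Jul 29, 2019.
The complaint is filed: Jul 29, 2019 − 7 days = Jul 22, 2019.

Jul 22, 2019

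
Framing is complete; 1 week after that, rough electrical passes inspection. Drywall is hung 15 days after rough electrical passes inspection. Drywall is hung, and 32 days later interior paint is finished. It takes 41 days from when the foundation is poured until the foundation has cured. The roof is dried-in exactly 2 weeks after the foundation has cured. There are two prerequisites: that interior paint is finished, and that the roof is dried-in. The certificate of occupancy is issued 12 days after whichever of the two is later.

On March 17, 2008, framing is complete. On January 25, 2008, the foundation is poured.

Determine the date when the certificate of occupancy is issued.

May 22, 2008

Framing is complete: Mar 17, 2008.
Rough electrical passes inspection: Mar 17, 2008 + 1 week = Mar 24, 2008.
Drywall is hung: Mar 24, 2008 + 15 days = Apr 8, 2008.
Interior paint is finished: Apr 8, 2008 + 32 days = May 10, 2008.
The foundation is poured: Jan 25, 2008.
The foundation has cured: Jan 25, 2008 + 41 days = Mar 6, 2008.
The roof is dried-in: Mar 6, 2008 + 2 weeks = Mar 20, 2008.
Both prerequisites met — interior paint is finished (May 10, 2008), the roof is dried-in (Mar 20, 2008); the later is May 10, 2008.
The certificate of occupancy is issued: May 10, 2008 + 12 days = May 22, 2008.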